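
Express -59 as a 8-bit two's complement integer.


Original: 00111011
Step 1 - Invert all bits: 11000100
Step 2 - Add 1: 11000100 + 1
= 11000101 (represents -59)


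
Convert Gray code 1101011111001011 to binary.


Gray code: 1101011111001011
MSB stays the same: 1
Each subsequent bit = prev_binary XOR current_gray:
  B[1] = 1 XOR 1 = 0
  B[2] = 0 XOR 0 = 0
  B[3] = 0 XOR 1 = 1
  B[4] = 1 XOR 0 = 1
  B[5] = 1 XOR 1 = 0
  B[6] = 0 XOR 1 = 1
  B[7] = 1 XOR 1 = 0
  B[8] = 0 XOR 1 = 1
  B[9] = 1 XOR 1 = 0
  B[10] = 0 XOR 0 = 0
  B[11] = 0 XOR 0 = 0
  B[12] = 0 XOR 1 = 1
  B[13] = 1 XOR 0 = 1
  B[14] = 1 XOR 1 = 0
  B[15] = 0 XOR 1 = 1
= 1001101010001101 (39565 decimal)


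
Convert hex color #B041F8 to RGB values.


Hex: #B041F8
R = B0₁₆ = 176
G = 41₁₆ = 65
B = F8₁₆ = 248
= RGB(176, 65, 248)


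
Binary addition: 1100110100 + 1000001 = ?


Align and add column by column (LSB to MSB, carry propagating):
  01100110100
+ 00001000001
  -----------
  col 0: 0 + 1 + 0 (carry in) = 1 → bit 1, carry out 0
  col 1: 0 + 0 + 0 (carry in) = 0 → bit 0, carry out 0
  col 2: 1 + 0 + 0 (carry in) = 1 → bit 1, carry out 0
  col 3: 0 + 0 + 0 (carry in) = 0 → bit 0, carry out 0
  col 4: 1 + 0 + 0 (carry in) = 1 → bit 1, carry out 0
  col 5: 1 + 0 + 0 (carry in) = 1 → bit 1, carry out 0
  col 6: 0 + 1 + 0 (carry in) = 1 → bit 1, carry out 0
  col 7: 0 + 0 + 0 (carry in) = 0 → bit 0, carry out 0
  col 8: 1 + 0 + 0 (carry in) = 1 → bit 1, carry out 0
  col 9: 1 + 0 + 0 (carry in) = 1 → bit 1, carry out 0
  col 10: 0 + 0 + 0 (carry in) = 0 → bit 0, carry out 0
Reading bits MSB→LSB: 01101110101
Strip leading zeros: 1101110101
= 1101110101


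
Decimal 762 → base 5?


Divide by 5 repeatedly:
762 ÷ 5 = 152 remainder 2
152 ÷ 5 = 30 remainder 2
30 ÷ 5 = 6 remainder 0
6 ÷ 5 = 1 remainder 1
1 ÷ 5 = 0 remainder 1
Reading remainders bottom-up:
= 11022


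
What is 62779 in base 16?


Divide by 16 repeatedly:
62779 ÷ 16 = 3923 remainder 11 (B)
3923 ÷ 16 = 245 remainder 3 (3)
245 ÷ 16 = 15 remainder 5 (5)
15 ÷ 16 = 0 remainder 15 (F)
Reading remainders bottom-up:
= 0xF53B


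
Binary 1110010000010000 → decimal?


Positional values:
Bit 4: 1 × 2^4 = 16
Bit 10: 1 × 2^10 = 1024
Bit 13: 1 × 2^13 = 8192
Bit 14: 1 × 2^14 = 16384
Bit 15: 1 × 2^15 = 32768
Sum = 16 + 1024 + 8192 + 16384 + 32768
= 58384


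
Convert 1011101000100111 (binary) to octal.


Group into 3-bit groups: 001011101000100111
  001 = 1
  011 = 3
  101 = 5
  000 = 0
  100 = 4
  111 = 7
= 0o135047


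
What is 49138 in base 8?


Divide by 8 repeatedly:
49138 ÷ 8 = 6142 remainder 2
6142 ÷ 8 = 767 remainder 6
767 ÷ 8 = 95 remainder 7
95 ÷ 8 = 11 remainder 7
11 ÷ 8 = 1 remainder 3
1 ÷ 8 = 0 remainder 1
Reading remainders bottom-up:
= 0o137762


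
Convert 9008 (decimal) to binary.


Divide by 2 repeatedly:
9008 ÷ 2 = 4504 remainder 0
4504 ÷ 2 = 2252 remainder 0
2252 ÷ 2 = 1126 remainder 0
1126 ÷ 2 = 563 remainder 0
563 ÷ 2 = 281 remainder 1
281 ÷ 2 = 140 remainder 1
140 ÷ 2 = 70 remainder 0
70 ÷ 2 = 35 remainder 0
35 ÷ 2 = 17 remainder 1
17 ÷ 2 = 8 remainder 1
8 ÷ 2 = 4 remainder 0
4 ÷ 2 = 2 remainder 0
2 ÷ 2 = 1 remainder 0
1 ÷ 2 = 0 remainder 1
Reading remainders bottom-up:
= 10001100110000


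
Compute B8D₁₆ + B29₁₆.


Align and add column by column (LSB to MSB, each column mod 16 with carry):
  0B8D
+ 0B29
  ----
  col 0: D(13) + 9(9) + 0 (carry in) = 22 → 6(6), carry out 1
  col 1: 8(8) + 2(2) + 1 (carry in) = 11 → B(11), carry out 0
  col 2: B(11) + B(11) + 0 (carry in) = 22 → 6(6), carry out 1
  col 3: 0(0) + 0(0) + 1 (carry in) = 1 → 1(1), carry out 0
Reading digits MSB→LSB: 16B6
Strip leading zeros: 16B6
= 0x16B6


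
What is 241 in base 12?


Divide by 12 repeatedly:
241 ÷ 12 = 20 remainder 1
20 ÷ 12 = 1 remainder 8
1 ÷ 12 = 0 remainder 1
Reading remainders bottom-up:
= 181


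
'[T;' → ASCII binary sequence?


String: '[T;'  (3 characters)
Per-character ASCII lookup:
  '[': special character: '[' = 91 → 1011011
  'T': uppercase starts at 65: 'T' = 65 + 19 = 84 → 1010100
  ';': special character: ';' = 59 → 111011
= 1011011 1010100 111011


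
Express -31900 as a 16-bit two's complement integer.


Original: 0111110010011100
Step 1 - Invert all bits: 1000001101100011
Step 2 - Add 1: 1000001101100011 + 1
= 1000001101100100 (represents -31900)


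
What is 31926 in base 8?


Divide by 8 repeatedly:
31926 ÷ 8 = 3990 remainder 6
3990 ÷ 8 = 498 remainder 6
498 ÷ 8 = 62 remainder 2
62 ÷ 8 = 7 remainder 6
7 ÷ 8 = 0 remainder 7
Reading remainders bottom-up:
= 0o76266


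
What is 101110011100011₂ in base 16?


Group into 4-bit nibbles: 0101110011100011
  0101 = 5
  1100 = C
  1110 = E
  0011 = 3
= 0x5CE3


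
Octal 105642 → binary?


Each octal digit → 3 binary bits:
  1 = 001
  0 = 000
  5 = 101
  6 = 110
  4 = 100
  2 = 010
Concatenate: 001 000 101 110 100 010
= 001000101110100010


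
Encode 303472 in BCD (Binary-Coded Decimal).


Each digit → 4-bit binary:
  3 → 0011
  0 → 0000
  3 → 0011
  4 → 0100
  7 → 0111
  2 → 0010
= 0011 0000 0011 0100 0111 0010


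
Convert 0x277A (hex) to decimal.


Positional values:
Position 0: A × 16^0 = 10 × 1 = 10
Position 1: 7 × 16^1 = 7 × 16 = 112
Position 2: 7 × 16^2 = 7 × 256 = 1792
Position 3: 2 × 16^3 = 2 × 4096 = 8192
Sum = 10 + 112 + 1792 + 8192
= 10106


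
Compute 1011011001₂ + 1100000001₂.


Align and add column by column (LSB to MSB, carry propagating):
  01011011001
+ 01100000001
  -----------
  col 0: 1 + 1 + 0 (carry in) = 2 → bit 0, carry out 1
  col 1: 0 + 0 + 1 (carry in) = 1 → bit 1, carry out 0
  col 2: 0 + 0 + 0 (carry in) = 0 → bit 0, carry out 0
  col 3: 1 + 0 + 0 (carry in) = 1 → bit 1, carry out 0
  col 4: 1 + 0 + 0 (carry in) = 1 → bit 1, carry out 0
  col 5: 0 + 0 + 0 (carry in) = 0 → bit 0, carry out 0
  col 6: 1 + 0 + 0 (carry in) = 1 → bit 1, carry out 0
  col 7: 1 + 0 + 0 (carry in) = 1 → bit 1, carry out 0
  col 8: 0 + 1 + 0 (carry in) = 1 → bit 1, carry out 0
  col 9: 1 + 1 + 0 (carry in) = 2 → bit 0, carry out 1
  col 10: 0 + 0 + 1 (carry in) = 1 → bit 1, carry out 0
Reading bits MSB→LSB: 10111011010
Strip leading zeros: 10111011010
= 10111011010


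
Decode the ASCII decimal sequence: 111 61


Codes (decimal): 111 61
Per-code ASCII lookup:
  111  (range 97-122: lowercase, 111 - 97 = 14) → 'o'
  61  (special character) → '='
= 'o='


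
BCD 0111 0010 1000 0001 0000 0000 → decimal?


Each 4-bit group → digit:
  0111 → 7
  0010 → 2
  1000 → 8
  0001 → 1
  0000 → 0
  0000 → 0
= 728100


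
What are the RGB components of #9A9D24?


Hex: #9A9D24
R = 9A₁₆ = 154
G = 9D₁₆ = 157
B = 24₁₆ = 36
= RGB(154, 157, 36)


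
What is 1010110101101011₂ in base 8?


Group into 3-bit groups: 001010110101101011
  001 = 1
  010 = 2
  110 = 6
  101 = 5
  101 = 5
  011 = 3
= 0o126553


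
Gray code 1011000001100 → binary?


Gray code: 1011000001100
MSB stays the same: 1
Each subsequent bit = prev_binary XOR current_gray:
  B[1] = 1 XOR 0 = 1
  B[2] = 1 XOR 1 = 0
  B[3] = 0 XOR 1 = 1
  B[4] = 1 XOR 0 = 1
  B[5] = 1 XOR 0 = 1
  B[6] = 1 XOR 0 = 1
  B[7] = 1 XOR 0 = 1
  B[8] = 1 XOR 0 = 1
  B[9] = 1 XOR 1 = 0
  B[10] = 0 XOR 1 = 1
  B[11] = 1 XOR 0 = 1
  B[12] = 1 XOR 0 = 1
= 1101111110111 (7159 decimal)


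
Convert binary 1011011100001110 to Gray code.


Binary: 1011011100001110
Gray code: G = B XOR (B >> 1)
B >> 1 = 0101101110000111
1011011100001110 XOR 0101101110000111:
  1 XOR 0 = 1
  0 XOR 1 = 1
  1 XOR 0 = 1
  1 XOR 1 = 0
  0 XOR 1 = 1
  1 XOR 0 = 1
  1 XOR 1 = 0
  1 XOR 1 = 0
  0 XOR 1 = 1
  0 XOR 0 = 0
  0 XOR 0 = 0
  0 XOR 0 = 0
  1 XOR 0 = 1
  1 XOR 1 = 0
  1 XOR 1 = 0
  0 XOR 1 = 1
= 1110110010001001


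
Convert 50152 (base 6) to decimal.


Positional values (base 6):
  2 × 6^0 = 2 × 1 = 2
  5 × 6^1 = 5 × 6 = 30
  1 × 6^2 = 1 × 36 = 36
  0 × 6^3 = 0 × 216 = 0
  5 × 6^4 = 5 × 1296 = 6480
Sum = 2 + 30 + 36 + 0 + 6480
= 6548


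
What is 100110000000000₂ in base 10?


Positional values:
Bit 10: 1 × 2^10 = 1024
Bit 11: 1 × 2^11 = 2048
Bit 14: 1 × 2^14 = 16384
Sum = 1024 + 2048 + 16384
= 19456


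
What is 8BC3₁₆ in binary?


Each hex digit → 4 binary bits:
  8 = 1000
  B = 1011
  C = 1100
  3 = 0011
Concatenate: 1000 1011 1100 0011
= 1000101111000011


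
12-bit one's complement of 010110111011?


Original: 010110111011
Invert all bits:
  bit 0: 0 → 1
  bit 1: 1 → 0
  bit 2: 0 → 1
  bit 3: 1 → 0
  bit 4: 1 → 0
  bit 5: 0 → 1
  bit 6: 1 → 0
  bit 7: 1 → 0
  bit 8: 1 → 0
  bit 9: 0 → 1
  bit 10: 1 → 0
  bit 11: 1 → 0
= 101001000100


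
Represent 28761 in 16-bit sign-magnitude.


Sign bit: 0 (positive)
Magnitude: 28761 = 111000001011001
= 0111000001011001


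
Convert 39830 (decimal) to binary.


Divide by 2 repeatedly:
39830 ÷ 2 = 19915 remainder 0
19915 ÷ 2 = 9957 remainder 1
9957 ÷ 2 = 4978 remainder 1
4978 ÷ 2 = 2489 remainder 0
2489 ÷ 2 = 1244 remainder 1
1244 ÷ 2 = 622 remainder 0
622 ÷ 2 = 311 remainder 0
311 ÷ 2 = 155 remainder 1
155 ÷ 2 = 77 remainder 1
77 ÷ 2 = 38 remainder 1
38 ÷ 2 = 19 remainder 0
19 ÷ 2 = 9 remainder 1
9 ÷ 2 = 4 remainder 1
4 ÷ 2 = 2 remainder 0
2 ÷ 2 = 1 remainder 0
1 ÷ 2 = 0 remainder 1
Reading remainders bottom-up:
= 1001101110010110


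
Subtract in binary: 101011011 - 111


Align and subtract column by column (LSB to MSB, borrowing when needed):
  101011011
- 000000111
  ---------
  col 0: (1 - 0 borrow-in) - 1 → 1 - 1 = 0, borrow out 0
  col 1: (1 - 0 borrow-in) - 1 → 1 - 1 = 0, borrow out 0
  col 2: (0 - 0 borrow-in) - 1 → borrow from next column: (0+2) - 1 = 1, borrow out 1
  col 3: (1 - 1 borrow-in) - 0 → 0 - 0 = 0, borrow out 0
  col 4: (1 - 0 borrow-in) - 0 → 1 - 0 = 1, borrow out 0
  col 5: (0 - 0 borrow-in) - 0 → 0 - 0 = 0, borrow out 0
  col 6: (1 - 0 borrow-in) - 0 → 1 - 0 = 1, borrow out 0
  col 7: (0 - 0 borrow-in) - 0 → 0 - 0 = 0, borrow out 0
  col 8: (1 - 0 borrow-in) - 0 → 1 - 0 = 1, borrow out 0
Reading bits MSB→LSB: 101010100
Strip leading zeros: 101010100
= 101010100


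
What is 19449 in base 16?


Divide by 16 repeatedly:
19449 ÷ 16 = 1215 remainder 9 (9)
1215 ÷ 16 = 75 remainder 15 (F)
75 ÷ 16 = 4 remainder 11 (B)
4 ÷ 16 = 0 remainder 4 (4)
Reading remainders bottom-up:
= 0x4BF9


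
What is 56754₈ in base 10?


Positional values:
Position 0: 4 × 8^0 = 4
Position 1: 5 × 8^1 = 40
Position 2: 7 × 8^2 = 448
Position 3: 6 × 8^3 = 3072
Position 4: 5 × 8^4 = 20480
Sum = 4 + 40 + 448 + 3072 + 20480
= 24044


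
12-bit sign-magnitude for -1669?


Sign bit: 1 (negative)
Magnitude: 1669 = 11010000101
= 111010000101


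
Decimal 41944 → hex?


Divide by 16 repeatedly:
41944 ÷ 16 = 2621 remainder 8 (8)
2621 ÷ 16 = 163 remainder 13 (D)
163 ÷ 16 = 10 remainder 3 (3)
10 ÷ 16 = 0 remainder 10 (A)
Reading remainders bottom-up:
= 0xA3D8


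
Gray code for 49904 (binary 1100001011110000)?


Binary: 1100001011110000
Gray code: G = B XOR (B >> 1)
B >> 1 = 0110000101111000
1100001011110000 XOR 0110000101111000:
  1 XOR 0 = 1
  1 XOR 1 = 0
  0 XOR 1 = 1
  0 XOR 0 = 0
  0 XOR 0 = 0
  0 XOR 0 = 0
  1 XOR 0 = 1
  0 XOR 1 = 1
  1 XOR 0 = 1
  1 XOR 1 = 0
  1 XOR 1 = 0
  1 XOR 1 = 0
  0 XOR 1 = 1
  0 XOR 0 = 0
  0 XOR 0 = 0
  0 XOR 0 = 0
= 1010001110001000


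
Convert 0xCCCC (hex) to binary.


Each hex digit → 4 binary bits:
  C = 1100
  C = 1100
  C = 1100
  C = 1100
Concatenate: 1100 1100 1100 1100
= 1100110011001100


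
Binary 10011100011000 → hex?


Group into 4-bit nibbles: 0010011100011000
  0010 = 2
  0111 = 7
  0001 = 1
  1000 = 8
= 0x2718


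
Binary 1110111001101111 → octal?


Group into 3-bit groups: 001110111001101111
  001 = 1
  110 = 6
  111 = 7
  001 = 1
  101 = 5
  111 = 7
= 0o167157


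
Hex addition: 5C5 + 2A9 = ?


Align and add column by column (LSB to MSB, each column mod 16 with carry):
  05C5
+ 02A9
  ----
  col 0: 5(5) + 9(9) + 0 (carry in) = 14 → E(14), carry out 0
  col 1: C(12) + A(10) + 0 (carry in) = 22 → 6(6), carry out 1
  col 2: 5(5) + 2(2) + 1 (carry in) = 8 → 8(8), carry out 0
  col 3: 0(0) + 0(0) + 0 (carry in) = 0 → 0(0), carry out 0
Reading digits MSB→LSB: 086E
Strip leading zeros: 86E
= 0x86E


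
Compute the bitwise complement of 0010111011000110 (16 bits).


Original: 0010111011000110
Invert all bits:
  bit 0: 0 → 1
  bit 1: 0 → 1
  bit 2: 1 → 0
  bit 3: 0 → 1
  bit 4: 1 → 0
  bit 5: 1 → 0
  bit 6: 1 → 0
  bit 7: 0 → 1
  bit 8: 1 → 0
  bit 9: 1 → 0
  bit 10: 0 → 1
  bit 11: 0 → 1
  bit 12: 0 → 1
  bit 13: 1 → 0
  bit 14: 1 → 0
  bit 15: 0 → 1
= 1101000100111001


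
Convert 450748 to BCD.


Each digit → 4-bit binary:
  4 → 0100
  5 → 0101
  0 → 0000
  7 → 0111
  4 → 0100
  8 → 1000
= 0100 0101 0000 0111 0100 1000


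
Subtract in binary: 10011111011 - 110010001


Align and subtract column by column (LSB to MSB, borrowing when needed):
  10011111011
- 00110010001
  -----------
  col 0: (1 - 0 borrow-in) - 1 → 1 - 1 = 0, borrow out 0
  col 1: (1 - 0 borrow-in) - 0 → 1 - 0 = 1, borrow out 0
  col 2: (0 - 0 borrow-in) - 0 → 0 - 0 = 0, borrow out 0
  col 3: (1 - 0 borrow-in) - 0 → 1 - 0 = 1, borrow out 0
  col 4: (1 - 0 borrow-in) - 1 → 1 - 1 = 0, borrow out 0
  col 5: (1 - 0 borrow-in) - 0 → 1 - 0 = 1, borrow out 0
  col 6: (1 - 0 borrow-in) - 0 → 1 - 0 = 1, borrow out 0
  col 7: (1 - 0 borrow-in) - 1 → 1 - 1 = 0, borrow out 0
  col 8: (0 - 0 borrow-in) - 1 → borrow from next column: (0+2) - 1 = 1, borrow out 1
  col 9: (0 - 1 borrow-in) - 0 → borrow from next column: (-1+2) - 0 = 1, borrow out 1
  col 10: (1 - 1 borrow-in) - 0 → 0 - 0 = 0, borrow out 0
Reading bits MSB→LSB: 01101101010
Strip leading zeros: 1101101010
= 1101101010


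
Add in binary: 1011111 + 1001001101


Align and add column by column (LSB to MSB, carry propagating):
  00001011111
+ 01001001101
  -----------
  col 0: 1 + 1 + 0 (carry in) = 2 → bit 0, carry out 1
  col 1: 1 + 0 + 1 (carry in) = 2 → bit 0, carry out 1
  col 2: 1 + 1 + 1 (carry in) = 3 → bit 1, carry out 1
  col 3: 1 + 1 + 1 (carry in) = 3 → bit 1, carry out 1
  col 4: 1 + 0 + 1 (carry in) = 2 → bit 0, carry out 1
  col 5: 0 + 0 + 1 (carry in) = 1 → bit 1, carry out 0
  col 6: 1 + 1 + 0 (carry in) = 2 → bit 0, carry out 1
  col 7: 0 + 0 + 1 (carry in) = 1 → bit 1, carry out 0
  col 8: 0 + 0 + 0 (carry in) = 0 → bit 0, carry out 0
  col 9: 0 + 1 + 0 (carry in) = 1 → bit 1, carry out 0
  col 10: 0 + 0 + 0 (carry in) = 0 → bit 0, carry out 0
Reading bits MSB→LSB: 01010101100
Strip leading zeros: 1010101100
= 1010101100


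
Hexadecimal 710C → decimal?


Positional values:
Position 0: C × 16^0 = 12 × 1 = 12
Position 1: 0 × 16^1 = 0 × 16 = 0
Position 2: 1 × 16^2 = 1 × 256 = 256
Position 3: 7 × 16^3 = 7 × 4096 = 28672
Sum = 12 + 0 + 256 + 28672
= 28940


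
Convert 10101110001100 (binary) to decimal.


Positional values:
Bit 2: 1 × 2^2 = 4
Bit 3: 1 × 2^3 = 8
Bit 7: 1 × 2^7 = 128
Bit 8: 1 × 2^8 = 256
Bit 9: 1 × 2^9 = 512
Bit 11: 1 × 2^11 = 2048
Bit 13: 1 × 2^13 = 8192
Sum = 4 + 8 + 128 + 256 + 512 + 2048 + 8192
= 11148


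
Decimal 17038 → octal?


Divide by 8 repeatedly:
17038 ÷ 8 = 2129 remainder 6
2129 ÷ 8 = 266 remainder 1
266 ÷ 8 = 33 remainder 2
33 ÷ 8 = 4 remainder 1
4 ÷ 8 = 0 remainder 4
Reading remainders bottom-up:
= 0o41216


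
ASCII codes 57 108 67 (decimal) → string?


Codes (decimal): 57 108 67
Per-code ASCII lookup:
  57  (range 48-57: digits, 57 - 48 = 9) → '9'
  108  (range 97-122: lowercase, 108 - 97 = 11) → 'l'
  67  (range 65-90: uppercase, 67 - 65 = 2) → 'C'
= '9lC'


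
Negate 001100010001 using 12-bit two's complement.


Original: 001100010001
Step 1 - Invert all bits: 110011101110
Step 2 - Add 1: 110011101110 + 1
= 110011101111 (represents -785)


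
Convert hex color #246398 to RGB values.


Hex: #246398
R = 24₁₆ = 36
G = 63₁₆ = 99
B = 98₁₆ = 152
= RGB(36, 99, 152)


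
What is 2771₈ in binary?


Each octal digit → 3 binary bits:
  2 = 010
  7 = 111
  7 = 111
  1 = 001
Concatenate: 010 111 111 001
= 010111111001


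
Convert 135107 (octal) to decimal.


Positional values:
Position 0: 7 × 8^0 = 7
Position 1: 0 × 8^1 = 0
Position 2: 1 × 8^2 = 64
Position 3: 5 × 8^3 = 2560
Position 4: 3 × 8^4 = 12288
Position 5: 1 × 8^5 = 32768
Sum = 7 + 0 + 64 + 2560 + 12288 + 32768
= 47687


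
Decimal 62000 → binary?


Divide by 2 repeatedly:
62000 ÷ 2 = 31000 remainder 0
31000 ÷ 2 = 15500 remainder 0
15500 ÷ 2 = 7750 remainder 0
7750 ÷ 2 = 3875 remainder 0
3875 ÷ 2 = 1937 remainder 1
1937 ÷ 2 = 968 remainder 1
968 ÷ 2 = 484 remainder 0
484 ÷ 2 = 242 remainder 0
242 ÷ 2 = 121 remainder 0
121 ÷ 2 = 60 remainder 1
60 ÷ 2 = 30 remainder 0
30 ÷ 2 = 15 remainder 0
15 ÷ 2 = 7 remainder 1
7 ÷ 2 = 3 remainder 1
3 ÷ 2 = 1 remainder 1
1 ÷ 2 = 0 remainder 1
Reading remainders bottom-up:
= 1111001000110000


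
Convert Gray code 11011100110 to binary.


Gray code: 11011100110
MSB stays the same: 1
Each subsequent bit = prev_binary XOR current_gray:
  B[1] = 1 XOR 1 = 0
  B[2] = 0 XOR 0 = 0
  B[3] = 0 XOR 1 = 1
  B[4] = 1 XOR 1 = 0
  B[5] = 0 XOR 1 = 1
  B[6] = 1 XOR 0 = 1
  B[7] = 1 XOR 0 = 1
  B[8] = 1 XOR 1 = 0
  B[9] = 0 XOR 1 = 1
  B[10] = 1 XOR 0 = 1
= 10010111011 (1211 decimal)


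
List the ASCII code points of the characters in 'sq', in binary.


String: 'sq'  (2 characters)
Per-character ASCII lookup:
  's': lowercase starts at 97: 's' = 97 + 18 = 115 → 1110011
  'q': lowercase starts at 97: 'q' = 97 + 16 = 113 → 1110001
= 1110011 1110001


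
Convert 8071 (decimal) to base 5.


Divide by 5 repeatedly:
8071 ÷ 5 = 1614 remainder 1
1614 ÷ 5 = 322 remainder 4
322 ÷ 5 = 64 remainder 2
64 ÷ 5 = 12 remainder 4
12 ÷ 5 = 2 remainder 2
2 ÷ 5 = 0 remainder 2
Reading remainders bottom-up:
= 224241


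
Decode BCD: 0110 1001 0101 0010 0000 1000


Each 4-bit group → digit:
  0110 → 6
  1001 → 9
  0101 → 5
  0010 → 2
  0000 → 0
  1000 → 8
= 695208


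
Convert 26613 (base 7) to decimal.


Positional values (base 7):
  3 × 7^0 = 3 × 1 = 3
  1 × 7^1 = 1 × 7 = 7
  6 × 7^2 = 6 × 49 = 294
  6 × 7^3 = 6 × 343 = 2058
  2 × 7^4 = 2 × 2401 = 4802
Sum = 3 + 7 + 294 + 2058 + 4802
= 7164


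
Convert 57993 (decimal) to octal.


Divide by 8 repeatedly:
57993 ÷ 8 = 7249 remainder 1
7249 ÷ 8 = 906 remainder 1
906 ÷ 8 = 113 remainder 2
113 ÷ 8 = 14 remainder 1
14 ÷ 8 = 1 remainder 6
1 ÷ 8 = 0 remainder 1
Reading remainders bottom-up:
= 0o161211


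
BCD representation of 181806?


Each digit → 4-bit binary:
  1 → 0001
  8 → 1000
  1 → 0001
  8 → 1000
  0 → 0000
  6 → 0110
= 0001 1000 0001 1000 0000 0110


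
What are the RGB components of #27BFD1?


Hex: #27BFD1
R = 27₁₆ = 39
G = BF₁₆ = 191
B = D1₁₆ = 209
= RGB(39, 191, 209)


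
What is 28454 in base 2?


Divide by 2 repeatedly:
28454 ÷ 2 = 14227 remainder 0
14227 ÷ 2 = 7113 remainder 1
7113 ÷ 2 = 3556 remainder 1
3556 ÷ 2 = 1778 remainder 0
1778 ÷ 2 = 889 remainder 0
889 ÷ 2 = 444 remainder 1
444 ÷ 2 = 222 remainder 0
222 ÷ 2 = 111 remainder 0
111 ÷ 2 = 55 remainder 1
55 ÷ 2 = 27 remainder 1
27 ÷ 2 = 13 remainder 1
13 ÷ 2 = 6 remainder 1
6 ÷ 2 = 3 remainder 0
3 ÷ 2 = 1 remainder 1
1 ÷ 2 = 0 remainder 1
Reading remainders bottom-up:
= 110111100100110


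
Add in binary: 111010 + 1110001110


Align and add column by column (LSB to MSB, carry propagating):
  00000111010
+ 01110001110
  -----------
  col 0: 0 + 0 + 0 (carry in) = 0 → bit 0, carry out 0
  col 1: 1 + 1 + 0 (carry in) = 2 → bit 0, carry out 1
  col 2: 0 + 1 + 1 (carry in) = 2 → bit 0, carry out 1
  col 3: 1 + 1 + 1 (carry in) = 3 → bit 1, carry out 1
  col 4: 1 + 0 + 1 (carry in) = 2 → bit 0, carry out 1
  col 5: 1 + 0 + 1 (carry in) = 2 → bit 0, carry out 1
  col 6: 0 + 0 + 1 (carry in) = 1 → bit 1, carry out 0
  col 7: 0 + 1 + 0 (carry in) = 1 → bit 1, carry out 0
  col 8: 0 + 1 + 0 (carry in) = 1 → bit 1, carry out 0
  col 9: 0 + 1 + 0 (carry in) = 1 → bit 1, carry out 0
  col 10: 0 + 0 + 0 (carry in) = 0 → bit 0, carry out 0
Reading bits MSB→LSB: 01111001000
Strip leading zeros: 1111001000
= 1111001000


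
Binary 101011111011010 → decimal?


Positional values:
Bit 1: 1 × 2^1 = 2
Bit 3: 1 × 2^3 = 8
Bit 4: 1 × 2^4 = 16
Bit 6: 1 × 2^6 = 64
Bit 7: 1 × 2^7 = 128
Bit 8: 1 × 2^8 = 256
Bit 9: 1 × 2^9 = 512
Bit 10: 1 × 2^10 = 1024
Bit 12: 1 × 2^12 = 4096
Bit 14: 1 × 2^14 = 16384
Sum = 2 + 8 + 16 + 64 + 128 + 256 + 512 + 1024 + 4096 + 16384
= 22490


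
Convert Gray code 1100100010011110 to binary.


Gray code: 1100100010011110
MSB stays the same: 1
Each subsequent bit = prev_binary XOR current_gray:
  B[1] = 1 XOR 1 = 0
  B[2] = 0 XOR 0 = 0
  B[3] = 0 XOR 0 = 0
  B[4] = 0 XOR 1 = 1
  B[5] = 1 XOR 0 = 1
  B[6] = 1 XOR 0 = 1
  B[7] = 1 XOR 0 = 1
  B[8] = 1 XOR 1 = 0
  B[9] = 0 XOR 0 = 0
  B[10] = 0 XOR 0 = 0
  B[11] = 0 XOR 1 = 1
  B[12] = 1 XOR 1 = 0
  B[13] = 0 XOR 1 = 1
  B[14] = 1 XOR 1 = 0
  B[15] = 0 XOR 0 = 0
= 1000111100010100 (36628 decimal)


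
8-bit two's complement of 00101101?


Original: 00101101
Step 1 - Invert all bits: 11010010
Step 2 - Add 1: 11010010 + 1
= 11010011 (represents -45)


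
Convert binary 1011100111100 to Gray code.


Binary: 1011100111100
Gray code: G = B XOR (B >> 1)
B >> 1 = 0101110011110
1011100111100 XOR 0101110011110:
  1 XOR 0 = 1
  0 XOR 1 = 1
  1 XOR 0 = 1
  1 XOR 1 = 0
  1 XOR 1 = 0
  0 XOR 1 = 1
  0 XOR 0 = 0
  1 XOR 0 = 1
  1 XOR 1 = 0
  1 XOR 1 = 0
  1 XOR 1 = 0
  0 XOR 1 = 1
  0 XOR 0 = 0
= 1110010100010


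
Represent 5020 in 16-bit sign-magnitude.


Sign bit: 0 (positive)
Magnitude: 5020 = 001001110011100
= 0001001110011100


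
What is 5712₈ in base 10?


Positional values:
Position 0: 2 × 8^0 = 2
Position 1: 1 × 8^1 = 8
Position 2: 7 × 8^2 = 448
Position 3: 5 × 8^3 = 2560
Sum = 2 + 8 + 448 + 2560
= 3018


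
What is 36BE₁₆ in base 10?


Positional values:
Position 0: E × 16^0 = 14 × 1 = 14
Position 1: B × 16^1 = 11 × 16 = 176
Position 2: 6 × 16^2 = 6 × 256 = 1536
Position 3: 3 × 16^3 = 3 × 4096 = 12288
Sum = 14 + 176 + 1536 + 12288
= 14014


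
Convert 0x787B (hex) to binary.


Each hex digit → 4 binary bits:
  7 = 0111
  8 = 1000
  7 = 0111
  B = 1011
Concatenate: 0111 1000 0111 1011
= 0111100001111011


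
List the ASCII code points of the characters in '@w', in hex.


String: '@w'  (2 characters)
Per-character ASCII lookup:
  '@': special character: '@' = 64 → 0x40
  'w': lowercase starts at 97: 'w' = 97 + 22 = 119 → 0x77
= 0x40 0x77


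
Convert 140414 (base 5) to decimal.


Positional values (base 5):
  4 × 5^0 = 4 × 1 = 4
  1 × 5^1 = 1 × 5 = 5
  4 × 5^2 = 4 × 25 = 100
  0 × 5^3 = 0 × 125 = 0
  4 × 5^4 = 4 × 625 = 2500
  1 × 5^5 = 1 × 3125 = 3125
Sum = 4 + 5 + 100 + 0 + 2500 + 3125
= 5734


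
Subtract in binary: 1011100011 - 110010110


Align and subtract column by column (LSB to MSB, borrowing when needed):
  1011100011
- 0110010110
  ----------
  col 0: (1 - 0 borrow-in) - 0 → 1 - 0 = 1, borrow out 0
  col 1: (1 - 0 borrow-in) - 1 → 1 - 1 = 0, borrow out 0
  col 2: (0 - 0 borrow-in) - 1 → borrow from next column: (0+2) - 1 = 1, borrow out 1
  col 3: (0 - 1 borrow-in) - 0 → borrow from next column: (-1+2) - 0 = 1, borrow out 1
  col 4: (0 - 1 borrow-in) - 1 → borrow from next column: (-1+2) - 1 = 0, borrow out 1
  col 5: (1 - 1 borrow-in) - 0 → 0 - 0 = 0, borrow out 0
  col 6: (1 - 0 borrow-in) - 0 → 1 - 0 = 1, borrow out 0
  col 7: (1 - 0 borrow-in) - 1 → 1 - 1 = 0, borrow out 0
  col 8: (0 - 0 borrow-in) - 1 → borrow from next column: (0+2) - 1 = 1, borrow out 1
  col 9: (1 - 1 borrow-in) - 0 → 0 - 0 = 0, borrow out 0
Reading bits MSB→LSB: 0101001101
Strip leading zeros: 101001101
= 101001101


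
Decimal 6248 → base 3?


Divide by 3 repeatedly:
6248 ÷ 3 = 2082 remainder 2
2082 ÷ 3 = 694 remainder 0
694 ÷ 3 = 231 remainder 1
231 ÷ 3 = 77 remainder 0
77 ÷ 3 = 25 remainder 2
25 ÷ 3 = 8 remainder 1
8 ÷ 3 = 2 remainder 2
2 ÷ 3 = 0 remainder 2
Reading remainders bottom-up:
= 22120102


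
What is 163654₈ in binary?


Each octal digit → 3 binary bits:
  1 = 001
  6 = 110
  3 = 011
  6 = 110
  5 = 101
  4 = 100
Concatenate: 001 110 011 110 101 100
= 001110011110101100


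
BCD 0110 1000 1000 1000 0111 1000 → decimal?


Each 4-bit group → digit:
  0110 → 6
  1000 → 8
  1000 → 8
  1000 → 8
  0111 → 7
  1000 → 8
= 688878


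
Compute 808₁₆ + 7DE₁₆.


Align and add column by column (LSB to MSB, each column mod 16 with carry):
  0808
+ 07DE
  ----
  col 0: 8(8) + E(14) + 0 (carry in) = 22 → 6(6), carry out 1
  col 1: 0(0) + D(13) + 1 (carry in) = 14 → E(14), carry out 0
  col 2: 8(8) + 7(7) + 0 (carry in) = 15 → F(15), carry out 0
  col 3: 0(0) + 0(0) + 0 (carry in) = 0 → 0(0), carry out 0
Reading digits MSB→LSB: 0FE6
Strip leading zeros: FE6
= 0xFE6


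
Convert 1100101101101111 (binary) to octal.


Group into 3-bit groups: 001100101101101111
  001 = 1
  100 = 4
  101 = 5
  101 = 5
  101 = 5
  111 = 7
= 0o145557


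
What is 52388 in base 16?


Divide by 16 repeatedly:
52388 ÷ 16 = 3274 remainder 4 (4)
3274 ÷ 16 = 204 remainder 10 (A)
204 ÷ 16 = 12 remainder 12 (C)
12 ÷ 16 = 0 remainder 12 (C)
Reading remainders bottom-up:
= 0xCCA4


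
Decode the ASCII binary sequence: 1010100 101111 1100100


Codes (binary): 1010100 101111 1100100
Per-code ASCII lookup:
  1010100 = 84  (range 65-90: uppercase, 84 - 65 = 19) → 'T'
  101111 = 47  (special character) → '/'
  1100100 = 100  (range 97-122: lowercase, 100 - 97 = 3) → 'd'
= 'T/d'


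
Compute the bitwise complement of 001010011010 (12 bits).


Original: 001010011010
Invert all bits:
  bit 0: 0 → 1
  bit 1: 0 → 1
  bit 2: 1 → 0
  bit 3: 0 → 1
  bit 4: 1 → 0
  bit 5: 0 → 1
  bit 6: 0 → 1
  bit 7: 1 → 0
  bit 8: 1 → 0
  bit 9: 0 → 1
  bit 10: 1 → 0
  bit 11: 0 → 1
= 110101100101


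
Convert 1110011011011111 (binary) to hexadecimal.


Group into 4-bit nibbles: 1110011011011111
  1110 = E
  0110 = 6
  1101 = D
  1111 = F
= 0xE6DF


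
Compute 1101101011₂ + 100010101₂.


Align and add column by column (LSB to MSB, carry propagating):
  01101101011
+ 00100010101
  -----------
  col 0: 1 + 1 + 0 (carry in) = 2 → bit 0, carry out 1
  col 1: 1 + 0 + 1 (carry in) = 2 → bit 0, carry out 1
  col 2: 0 + 1 + 1 (carry in) = 2 → bit 0, carry out 1
  col 3: 1 + 0 + 1 (carry in) = 2 → bit 0, carry out 1
  col 4: 0 + 1 + 1 (carry in) = 2 → bit 0, carry out 1
  col 5: 1 + 0 + 1 (carry in) = 2 → bit 0, carry out 1
  col 6: 1 + 0 + 1 (carry in) = 2 → bit 0, carry out 1
  col 7: 0 + 0 + 1 (carry in) = 1 → bit 1, carry out 0
  col 8: 1 + 1 + 0 (carry in) = 2 → bit 0, carry out 1
  col 9: 1 + 0 + 1 (carry in) = 2 → bit 0, carry out 1
  col 10: 0 + 0 + 1 (carry in) = 1 → bit 1, carry out 0
Reading bits MSB→LSB: 10010000000
Strip leading zeros: 10010000000
= 10010000000


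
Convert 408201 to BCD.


Each digit → 4-bit binary:
  4 → 0100
  0 → 0000
  8 → 1000
  2 → 0010
  0 → 0000
  1 → 0001
= 0100 0000 1000 0010 0000 0001


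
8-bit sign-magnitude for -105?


Sign bit: 1 (negative)
Magnitude: 105 = 1101001
= 11101001


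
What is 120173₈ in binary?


Each octal digit → 3 binary bits:
  1 = 001
  2 = 010
  0 = 000
  1 = 001
  7 = 111
  3 = 011
Concatenate: 001 010 000 001 111 011
= 001010000001111011


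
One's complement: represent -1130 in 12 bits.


Original: 010001101010
Invert all bits:
  bit 0: 0 → 1
  bit 1: 1 → 0
  bit 2: 0 → 1
  bit 3: 0 → 1
  bit 4: 0 → 1
  bit 5: 1 → 0
  bit 6: 1 → 0
  bit 7: 0 → 1
  bit 8: 1 → 0
  bit 9: 0 → 1
  bit 10: 1 → 0
  bit 11: 0 → 1
= 101110010101


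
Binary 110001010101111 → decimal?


Positional values:
Bit 0: 1 × 2^0 = 1
Bit 1: 1 × 2^1 = 2
Bit 2: 1 × 2^2 = 4
Bit 3: 1 × 2^3 = 8
Bit 5: 1 × 2^5 = 32
Bit 7: 1 × 2^7 = 128
Bit 9: 1 × 2^9 = 512
Bit 13: 1 × 2^13 = 8192
Bit 14: 1 × 2^14 = 16384
Sum = 1 + 2 + 4 + 8 + 32 + 128 + 512 + 8192 + 16384
= 25263


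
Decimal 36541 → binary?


Divide by 2 repeatedly:
36541 ÷ 2 = 18270 remainder 1
18270 ÷ 2 = 9135 remainder 0
9135 ÷ 2 = 4567 remainder 1
4567 ÷ 2 = 2283 remainder 1
2283 ÷ 2 = 1141 remainder 1
1141 ÷ 2 = 570 remainder 1
570 ÷ 2 = 285 remainder 0
285 ÷ 2 = 142 remainder 1
142 ÷ 2 = 71 remainder 0
71 ÷ 2 = 35 remainder 1
35 ÷ 2 = 17 remainder 1
17 ÷ 2 = 8 remainder 1
8 ÷ 2 = 4 remainder 0
4 ÷ 2 = 2 remainder 0
2 ÷ 2 = 1 remainder 0
1 ÷ 2 = 0 remainder 1
Reading remainders bottom-up:
= 1000111010111101


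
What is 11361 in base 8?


Divide by 8 repeatedly:
11361 ÷ 8 = 1420 remainder 1
1420 ÷ 8 = 177 remainder 4
177 ÷ 8 = 22 remainder 1
22 ÷ 8 = 2 remainder 6
2 ÷ 8 = 0 remainder 2
Reading remainders bottom-up:
= 0o26141


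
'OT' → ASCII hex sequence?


String: 'OT'  (2 characters)
Per-character ASCII lookup:
  'O': uppercase starts at 65: 'O' = 65 + 14 = 79 → 0x4F
  'T': uppercase starts at 65: 'T' = 65 + 19 = 84 → 0x54
= 0x4F 0x54


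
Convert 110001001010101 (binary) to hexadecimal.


Group into 4-bit nibbles: 0110001001010101
  0110 = 6
  0010 = 2
  0101 = 5
  0101 = 5
= 0x6255


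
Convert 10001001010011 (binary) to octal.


Group into 3-bit groups: 010001001010011
  010 = 2
  001 = 1
  001 = 1
  010 = 2
  011 = 3
= 0o21123


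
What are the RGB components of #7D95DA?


Hex: #7D95DA
R = 7D₁₆ = 125
G = 95₁₆ = 149
B = DA₁₆ = 218
= RGB(125, 149, 218)


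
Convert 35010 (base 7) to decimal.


Positional values (base 7):
  0 × 7^0 = 0 × 1 = 0
  1 × 7^1 = 1 × 7 = 7
  0 × 7^2 = 0 × 49 = 0
  5 × 7^3 = 5 × 343 = 1715
  3 × 7^4 = 3 × 2401 = 7203
Sum = 0 + 7 + 0 + 1715 + 7203
= 8925


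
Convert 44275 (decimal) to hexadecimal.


Divide by 16 repeatedly:
44275 ÷ 16 = 2767 remainder 3 (3)
2767 ÷ 16 = 172 remainder 15 (F)
172 ÷ 16 = 10 remainder 12 (C)
10 ÷ 16 = 0 remainder 10 (A)
Reading remainders bottom-up:
= 0xACF3


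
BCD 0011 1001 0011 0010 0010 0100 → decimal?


Each 4-bit group → digit:
  0011 → 3
  1001 → 9
  0011 → 3
  0010 → 2
  0010 → 2
  0100 → 4
= 393224


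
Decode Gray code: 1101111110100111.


Gray code: 1101111110100111
MSB stays the same: 1
Each subsequent bit = prev_binary XOR current_gray:
  B[1] = 1 XOR 1 = 0
  B[2] = 0 XOR 0 = 0
  B[3] = 0 XOR 1 = 1
  B[4] = 1 XOR 1 = 0
  B[5] = 0 XOR 1 = 1
  B[6] = 1 XOR 1 = 0
  B[7] = 0 XOR 1 = 1
  B[8] = 1 XOR 1 = 0
  B[9] = 0 XOR 0 = 0
  B[10] = 0 XOR 1 = 1
  B[11] = 1 XOR 0 = 1
  B[12] = 1 XOR 0 = 1
  B[13] = 1 XOR 1 = 0
  B[14] = 0 XOR 1 = 1
  B[15] = 1 XOR 1 = 0
= 1001010100111010 (38202 decimal)


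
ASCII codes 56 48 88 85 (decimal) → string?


Codes (decimal): 56 48 88 85
Per-code ASCII lookup:
  56  (range 48-57: digits, 56 - 48 = 8) → '8'
  48  (range 48-57: digits, 48 - 48 = 0) → '0'
  88  (range 65-90: uppercase, 88 - 65 = 23) → 'X'
  85  (range 65-90: uppercase, 85 - 65 = 20) → 'U'
= '80XU'


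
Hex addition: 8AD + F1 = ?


Align and add column by column (LSB to MSB, each column mod 16 with carry):
  08AD
+ 00F1
  ----
  col 0: D(13) + 1(1) + 0 (carry in) = 14 → E(14), carry out 0
  col 1: A(10) + F(15) + 0 (carry in) = 25 → 9(9), carry out 1
  col 2: 8(8) + 0(0) + 1 (carry in) = 9 → 9(9), carry out 0
  col 3: 0(0) + 0(0) + 0 (carry in) = 0 → 0(0), carry out 0
Reading digits MSB→LSB: 099E
Strip leading zeros: 99E
= 0x99E


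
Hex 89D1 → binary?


Each hex digit → 4 binary bits:
  8 = 1000
  9 = 1001
  D = 1101
  1 = 0001
Concatenate: 1000 1001 1101 0001
= 1000100111010001


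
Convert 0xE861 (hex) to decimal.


Positional values:
Position 0: 1 × 16^0 = 1 × 1 = 1
Position 1: 6 × 16^1 = 6 × 16 = 96
Position 2: 8 × 16^2 = 8 × 256 = 2048
Position 3: E × 16^3 = 14 × 4096 = 57344
Sum = 1 + 96 + 2048 + 57344
= 59489


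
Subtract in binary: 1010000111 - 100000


Align and subtract column by column (LSB to MSB, borrowing when needed):
  1010000111
- 0000100000
  ----------
  col 0: (1 - 0 borrow-in) - 0 → 1 - 0 = 1, borrow out 0
  col 1: (1 - 0 borrow-in) - 0 → 1 - 0 = 1, borrow out 0
  col 2: (1 - 0 borrow-in) - 0 → 1 - 0 = 1, borrow out 0
  col 3: (0 - 0 borrow-in) - 0 → 0 - 0 = 0, borrow out 0
  col 4: (0 - 0 borrow-in) - 0 → 0 - 0 = 0, borrow out 0
  col 5: (0 - 0 borrow-in) - 1 → borrow from next column: (0+2) - 1 = 1, borrow out 1
  col 6: (0 - 1 borrow-in) - 0 → borrow from next column: (-1+2) - 0 = 1, borrow out 1
  col 7: (1 - 1 borrow-in) - 0 → 0 - 0 = 0, borrow out 0
  col 8: (0 - 0 borrow-in) - 0 → 0 - 0 = 0, borrow out 0
  col 9: (1 - 0 borrow-in) - 0 → 1 - 0 = 1, borrow out 0
Reading bits MSB→LSB: 1001100111
Strip leading zeros: 1001100111
= 1001100111


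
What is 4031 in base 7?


Divide by 7 repeatedly:
4031 ÷ 7 = 575 remainder 6
575 ÷ 7 = 82 remainder 1
82 ÷ 7 = 11 remainder 5
11 ÷ 7 = 1 remainder 4
1 ÷ 7 = 0 remainder 1
Reading remainders bottom-up:
= 14516


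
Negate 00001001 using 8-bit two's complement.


Original: 00001001
Step 1 - Invert all bits: 11110110
Step 2 - Add 1: 11110110 + 1
= 11110111 (represents -9)


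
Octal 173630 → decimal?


Positional values:
Position 0: 0 × 8^0 = 0
Position 1: 3 × 8^1 = 24
Position 2: 6 × 8^2 = 384
Position 3: 3 × 8^3 = 1536
Position 4: 7 × 8^4 = 28672
Position 5: 1 × 8^5 = 32768
Sum = 0 + 24 + 384 + 1536 + 28672 + 32768
= 63384


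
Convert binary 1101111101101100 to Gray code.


Binary: 1101111101101100
Gray code: G = B XOR (B >> 1)
B >> 1 = 0110111110110110
1101111101101100 XOR 0110111110110110:
  1 XOR 0 = 1
  1 XOR 1 = 0
  0 XOR 1 = 1
  1 XOR 0 = 1
  1 XOR 1 = 0
  1 XOR 1 = 0
  1 XOR 1 = 0
  1 XOR 1 = 0
  0 XOR 1 = 1
  1 XOR 0 = 1
  1 XOR 1 = 0
  0 XOR 1 = 1
  1 XOR 0 = 1
  1 XOR 1 = 0
  0 XOR 1 = 1
  0 XOR 0 = 0
= 1011000011011010


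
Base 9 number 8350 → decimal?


Positional values (base 9):
  0 × 9^0 = 0 × 1 = 0
  5 × 9^1 = 5 × 9 = 45
  3 × 9^2 = 3 × 81 = 243
  8 × 9^3 = 8 × 729 = 5832
Sum = 0 + 45 + 243 + 5832
= 6120


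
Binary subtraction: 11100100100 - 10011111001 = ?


Align and subtract column by column (LSB to MSB, borrowing when needed):
  11100100100
- 10011111001
  -----------
  col 0: (0 - 0 borrow-in) - 1 → borrow from next column: (0+2) - 1 = 1, borrow out 1
  col 1: (0 - 1 borrow-in) - 0 → borrow from next column: (-1+2) - 0 = 1, borrow out 1
  col 2: (1 - 1 borrow-in) - 0 → 0 - 0 = 0, borrow out 0
  col 3: (0 - 0 borrow-in) - 1 → borrow from next column: (0+2) - 1 = 1, borrow out 1
  col 4: (0 - 1 borrow-in) - 1 → borrow from next column: (-1+2) - 1 = 0, borrow out 1
  col 5: (1 - 1 borrow-in) - 1 → borrow from next column: (0+2) - 1 = 1, borrow out 1
  col 6: (0 - 1 borrow-in) - 1 → borrow from next column: (-1+2) - 1 = 0, borrow out 1
  col 7: (0 - 1 borrow-in) - 1 → borrow from next column: (-1+2) - 1 = 0, borrow out 1
  col 8: (1 - 1 borrow-in) - 0 → 0 - 0 = 0, borrow out 0
  col 9: (1 - 0 borrow-in) - 0 → 1 - 0 = 1, borrow out 0
  col 10: (1 - 0 borrow-in) - 1 → 1 - 1 = 0, borrow out 0
Reading bits MSB→LSB: 01000101011
Strip leading zeros: 1000101011
= 1000101011


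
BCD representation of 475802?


Each digit → 4-bit binary:
  4 → 0100
  7 → 0111
  5 → 0101
  8 → 1000
  0 → 0000
  2 → 0010
= 0100 0111 0101 1000 0000 0010


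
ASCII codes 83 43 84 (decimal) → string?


Codes (decimal): 83 43 84
Per-code ASCII lookup:
  83  (range 65-90: uppercase, 83 - 65 = 18) → 'S'
  43  (special character) → '+'
  84  (range 65-90: uppercase, 84 - 65 = 19) → 'T'
= 'S+T'


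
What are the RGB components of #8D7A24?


Hex: #8D7A24
R = 8D₁₆ = 141
G = 7A₁₆ = 122
B = 24₁₆ = 36
= RGB(141, 122, 36)


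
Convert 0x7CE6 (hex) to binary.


Each hex digit → 4 binary bits:
  7 = 0111
  C = 1100
  E = 1110
  6 = 0110
Concatenate: 0111 1100 1110 0110
= 0111110011100110


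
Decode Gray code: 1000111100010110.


Gray code: 1000111100010110
MSB stays the same: 1
Each subsequent bit = prev_binary XOR current_gray:
  B[1] = 1 XOR 0 = 1
  B[2] = 1 XOR 0 = 1
  B[3] = 1 XOR 0 = 1
  B[4] = 1 XOR 1 = 0
  B[5] = 0 XOR 1 = 1
  B[6] = 1 XOR 1 = 0
  B[7] = 0 XOR 1 = 1
  B[8] = 1 XOR 0 = 1
  B[9] = 1 XOR 0 = 1
  B[10] = 1 XOR 0 = 1
  B[11] = 1 XOR 1 = 0
  B[12] = 0 XOR 0 = 0
  B[13] = 0 XOR 1 = 1
  B[14] = 1 XOR 1 = 0
  B[15] = 0 XOR 0 = 0
= 1111010111100100 (62948 decimal)


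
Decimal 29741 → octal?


Divide by 8 repeatedly:
29741 ÷ 8 = 3717 remainder 5
3717 ÷ 8 = 464 remainder 5
464 ÷ 8 = 58 remainder 0
58 ÷ 8 = 7 remainder 2
7 ÷ 8 = 0 remainder 7
Reading remainders bottom-up:
= 0o72055


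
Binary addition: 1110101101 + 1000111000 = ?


Align and add column by column (LSB to MSB, carry propagating):
  01110101101
+ 01000111000
  -----------
  col 0: 1 + 0 + 0 (carry in) = 1 → bit 1, carry out 0
  col 1: 0 + 0 + 0 (carry in) = 0 → bit 0, carry out 0
  col 2: 1 + 0 + 0 (carry in) = 1 → bit 1, carry out 0
  col 3: 1 + 1 + 0 (carry in) = 2 → bit 0, carry out 1
  col 4: 0 + 1 + 1 (carry in) = 2 → bit 0, carry out 1
  col 5: 1 + 1 + 1 (carry in) = 3 → bit 1, carry out 1
  col 6: 0 + 0 + 1 (carry in) = 1 → bit 1, carry out 0
  col 7: 1 + 0 + 0 (carry in) = 1 → bit 1, carry out 0
  col 8: 1 + 0 + 0 (carry in) = 1 → bit 1, carry out 0
  col 9: 1 + 1 + 0 (carry in) = 2 → bit 0, carry out 1
  col 10: 0 + 0 + 1 (carry in) = 1 → bit 1, carry out 0
Reading bits MSB→LSB: 10111100101
Strip leading zeros: 10111100101
= 10111100101


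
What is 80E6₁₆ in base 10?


Positional values:
Position 0: 6 × 16^0 = 6 × 1 = 6
Position 1: E × 16^1 = 14 × 16 = 224
Position 2: 0 × 16^2 = 0 × 256 = 0
Position 3: 8 × 16^3 = 8 × 4096 = 32768
Sum = 6 + 224 + 0 + 32768
= 32998


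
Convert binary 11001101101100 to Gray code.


Binary: 11001101101100
Gray code: G = B XOR (B >> 1)
B >> 1 = 01100110110110
11001101101100 XOR 01100110110110:
  1 XOR 0 = 1
  1 XOR 1 = 0
  0 XOR 1 = 1
  0 XOR 0 = 0
  1 XOR 0 = 1
  1 XOR 1 = 0
  0 XOR 1 = 1
  1 XOR 0 = 1
  1 XOR 1 = 0
  0 XOR 1 = 1
  1 XOR 0 = 1
  1 XOR 1 = 0
  0 XOR 1 = 1
  0 XOR 0 = 0
= 10101011011010


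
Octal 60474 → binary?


Each octal digit → 3 binary bits:
  6 = 110
  0 = 000
  4 = 100
  7 = 111
  4 = 100
Concatenate: 110 000 100 111 100
= 110000100111100


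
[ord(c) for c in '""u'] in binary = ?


String: '""u'  (3 characters)
Per-character ASCII lookup:
  '"': special character: '"' = 34 → 100010
  '"': special character: '"' = 34 → 100010
  'u': lowercase starts at 97: 'u' = 97 + 20 = 117 → 1110101
= 100010 100010 1110101


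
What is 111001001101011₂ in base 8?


Group into 3-bit groups: 111001001101011
  111 = 7
  001 = 1
  001 = 1
  101 = 5
  011 = 3
= 0o71153


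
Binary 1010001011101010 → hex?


Group into 4-bit nibbles: 1010001011101010
  1010 = A
  0010 = 2
  1110 = E
  1010 = A
= 0xA2EA


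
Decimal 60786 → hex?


Divide by 16 repeatedly:
60786 ÷ 16 = 3799 remainder 2 (2)
3799 ÷ 16 = 237 remainder 7 (7)
237 ÷ 16 = 14 remainder 13 (D)
14 ÷ 16 = 0 remainder 14 (E)
Reading remainders bottom-up:
= 0xED72


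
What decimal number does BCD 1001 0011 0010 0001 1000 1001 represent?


Each 4-bit group → digit:
  1001 → 9
  0011 → 3
  0010 → 2
  0001 → 1
  1000 → 8
  1001 → 9
= 932189


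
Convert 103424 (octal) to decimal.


Positional values:
Position 0: 4 × 8^0 = 4
Position 1: 2 × 8^1 = 16
Position 2: 4 × 8^2 = 256
Position 3: 3 × 8^3 = 1536
Position 4: 0 × 8^4 = 0
Position 5: 1 × 8^5 = 32768
Sum = 4 + 16 + 256 + 1536 + 0 + 32768
= 34580
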